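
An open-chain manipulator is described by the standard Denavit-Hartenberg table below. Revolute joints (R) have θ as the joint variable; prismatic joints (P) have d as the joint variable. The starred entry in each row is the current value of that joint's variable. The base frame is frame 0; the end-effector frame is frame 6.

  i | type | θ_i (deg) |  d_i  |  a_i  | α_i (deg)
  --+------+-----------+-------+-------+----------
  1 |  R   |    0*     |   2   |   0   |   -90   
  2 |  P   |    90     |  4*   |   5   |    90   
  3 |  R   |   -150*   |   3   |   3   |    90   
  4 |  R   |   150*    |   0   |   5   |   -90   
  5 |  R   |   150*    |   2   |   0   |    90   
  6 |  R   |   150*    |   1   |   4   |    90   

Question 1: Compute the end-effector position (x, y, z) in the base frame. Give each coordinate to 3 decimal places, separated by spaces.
after link 1: o_1 = (0.0000, 0.0000, 2.0000)
after link 2: o_2 = (0.0000, 4.0000, -3.0000)
after link 3: o_3 = (3.0000, 2.5000, -0.4019)
after link 4: o_4 = (5.5000, 4.6651, -4.1519)
after link 5: o_5 = (3.7679, 5.1651, -5.0179)
after link 6: o_6 = (3.7859, 7.9306, -8.0760)

3.786 7.931 -8.076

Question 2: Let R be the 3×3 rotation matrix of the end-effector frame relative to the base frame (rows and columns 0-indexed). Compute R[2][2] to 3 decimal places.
End-effector z-axis (col 2 of R) = (-0.9665,-0.1875,-0.1752)
R[2][2] = -0.1752

-0.175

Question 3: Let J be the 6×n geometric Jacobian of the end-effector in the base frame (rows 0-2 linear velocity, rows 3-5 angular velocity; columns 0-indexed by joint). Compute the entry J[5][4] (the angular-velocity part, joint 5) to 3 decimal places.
-0.433

axis z_4 = (-0.8660,0.2500,-0.4330); lever o_n−o_4 = (-1.7141,3.2655,-3.9240)
cross product → J_v[:, 4] = (0.4330,-2.6561,-2.3995)
J_ω[:, 4] = z_4
entry J[5][4] = -0.4330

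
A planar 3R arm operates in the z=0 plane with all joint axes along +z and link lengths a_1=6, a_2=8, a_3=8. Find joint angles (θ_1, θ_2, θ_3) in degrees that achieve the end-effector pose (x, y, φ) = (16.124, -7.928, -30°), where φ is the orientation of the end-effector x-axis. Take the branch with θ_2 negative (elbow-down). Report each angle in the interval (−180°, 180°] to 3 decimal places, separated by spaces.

wrist centre = target − a_3·(cos φ, sin φ) = (9.1958, -3.9280)
cos θ_2 = (99.9919−6²−8²)/(2·6·8) = -0.0001; θ_2 = -90.0049° (elbow-down)
β = atan2(-3.9280,9.1958) = -23.1298°; ψ = atan2(-8.0000,5.9993) = -53.1332°
θ_1 = β − ψ = 30.0034°
θ_3 = φ − θ_1 − θ_2 = 30.0015° (wrapped to (-180°,180°])

30.003 -90.005 30.001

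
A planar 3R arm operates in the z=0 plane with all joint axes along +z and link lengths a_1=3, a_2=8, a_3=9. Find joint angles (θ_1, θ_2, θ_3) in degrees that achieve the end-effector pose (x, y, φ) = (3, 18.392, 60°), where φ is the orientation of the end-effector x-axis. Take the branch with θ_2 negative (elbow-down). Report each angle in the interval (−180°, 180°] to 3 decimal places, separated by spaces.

120.012 -30.015 -29.996

wrist centre = target − a_3·(cos φ, sin φ) = (-1.5000, 10.5978)
cos θ_2 = (114.5628−3²−8²)/(2·3·8) = 0.8659; θ_2 = -30.0154° (elbow-down)
β = atan2(10.5978,-1.5000) = 98.0561°; ψ = atan2(-4.0019,9.9271) = -21.9556°
θ_1 = β − ψ = 120.0116°
θ_3 = φ − θ_1 − θ_2 = -29.9962° (wrapped to (-180°,180°])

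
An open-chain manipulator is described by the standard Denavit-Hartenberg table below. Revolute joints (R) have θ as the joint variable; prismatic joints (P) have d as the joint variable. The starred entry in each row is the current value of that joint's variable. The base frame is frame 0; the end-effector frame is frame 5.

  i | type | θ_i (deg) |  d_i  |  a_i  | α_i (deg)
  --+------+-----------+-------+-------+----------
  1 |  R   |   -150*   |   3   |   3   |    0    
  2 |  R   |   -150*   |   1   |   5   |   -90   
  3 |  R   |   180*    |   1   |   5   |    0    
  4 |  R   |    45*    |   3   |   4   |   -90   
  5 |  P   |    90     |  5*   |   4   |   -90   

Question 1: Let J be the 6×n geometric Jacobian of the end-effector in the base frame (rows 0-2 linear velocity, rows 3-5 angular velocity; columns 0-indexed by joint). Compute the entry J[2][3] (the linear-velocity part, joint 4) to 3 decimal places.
axis z_3 = (-0.8660,0.5000,0.0000); lever o_n−o_3 = (1.2196,0.1124,6.3640)
cross product → J_v[:, 3] = (3.1820,5.5114,-0.7071)
J_ω[:, 3] = z_3
entry J[2][3] = -0.7071

-0.707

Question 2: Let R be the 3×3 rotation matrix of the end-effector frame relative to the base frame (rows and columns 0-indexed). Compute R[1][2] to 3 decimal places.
End-effector z-axis (col 2 of R) = (0.3536,0.6124,-0.7071)
R[1][2] = 0.6124

0.612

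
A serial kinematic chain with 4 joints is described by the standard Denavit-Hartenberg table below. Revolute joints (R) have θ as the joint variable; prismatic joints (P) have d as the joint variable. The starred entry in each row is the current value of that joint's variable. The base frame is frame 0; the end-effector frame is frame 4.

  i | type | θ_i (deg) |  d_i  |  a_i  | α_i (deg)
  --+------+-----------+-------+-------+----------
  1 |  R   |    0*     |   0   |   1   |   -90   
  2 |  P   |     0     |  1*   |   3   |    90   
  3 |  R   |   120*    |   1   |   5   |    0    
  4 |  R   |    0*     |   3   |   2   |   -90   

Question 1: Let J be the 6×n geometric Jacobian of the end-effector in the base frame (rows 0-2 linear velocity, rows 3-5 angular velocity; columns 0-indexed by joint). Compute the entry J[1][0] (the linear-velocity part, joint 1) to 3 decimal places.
0.500

axis z_0 = ẑ; lever o_n−o_0 = (0.5000,7.0622,4.0000)
cross product → J_v[:, 0] = (-7.0622,0.5000,0.0000)
J_ω[:, 0] = z_0
entry J[1][0] = 0.5000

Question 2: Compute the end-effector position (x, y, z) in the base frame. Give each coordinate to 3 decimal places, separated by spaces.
after link 1: o_1 = (1.0000, 0.0000, 0.0000)
after link 2: o_2 = (4.0000, 1.0000, 0.0000)
after link 3: o_3 = (1.5000, 5.3301, 1.0000)
after link 4: o_4 = (0.5000, 7.0622, 4.0000)

0.500 7.062 4.000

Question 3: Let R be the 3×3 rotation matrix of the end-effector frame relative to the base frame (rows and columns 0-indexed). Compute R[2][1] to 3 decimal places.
-1.000

End-effector y-axis (col 1 of R) = (-0.0000,-0.0000,-1.0000)
R[2][1] = -1.0000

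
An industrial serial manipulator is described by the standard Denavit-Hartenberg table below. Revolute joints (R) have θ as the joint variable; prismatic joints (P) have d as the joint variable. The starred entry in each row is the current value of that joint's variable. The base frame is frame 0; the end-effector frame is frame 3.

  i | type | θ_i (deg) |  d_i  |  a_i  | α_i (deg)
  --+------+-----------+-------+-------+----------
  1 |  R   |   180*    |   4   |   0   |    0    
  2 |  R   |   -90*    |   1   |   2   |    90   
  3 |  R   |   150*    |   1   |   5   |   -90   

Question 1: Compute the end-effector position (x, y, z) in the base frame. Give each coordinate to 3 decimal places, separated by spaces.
1.000 -2.330 7.500

after link 1: o_1 = (0.0000, 0.0000, 4.0000)
after link 2: o_2 = (0.0000, 2.0000, 5.0000)
after link 3: o_3 = (1.0000, -2.3301, 7.5000)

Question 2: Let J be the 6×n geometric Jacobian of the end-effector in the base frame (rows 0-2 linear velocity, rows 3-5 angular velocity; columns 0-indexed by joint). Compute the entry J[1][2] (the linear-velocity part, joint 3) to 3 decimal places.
-2.500

axis z_2 = (1.0000,-0.0000,0.0000); lever o_n−o_2 = (1.0000,-4.3301,2.5000)
cross product → J_v[:, 2] = (0.0000,-2.5000,-4.3301)
J_ω[:, 2] = z_2
entry J[1][2] = -2.5000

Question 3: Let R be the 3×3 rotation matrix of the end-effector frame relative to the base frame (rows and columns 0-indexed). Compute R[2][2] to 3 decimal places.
-0.866

End-effector z-axis (col 2 of R) = (0.0000,-0.5000,-0.8660)
R[2][2] = -0.8660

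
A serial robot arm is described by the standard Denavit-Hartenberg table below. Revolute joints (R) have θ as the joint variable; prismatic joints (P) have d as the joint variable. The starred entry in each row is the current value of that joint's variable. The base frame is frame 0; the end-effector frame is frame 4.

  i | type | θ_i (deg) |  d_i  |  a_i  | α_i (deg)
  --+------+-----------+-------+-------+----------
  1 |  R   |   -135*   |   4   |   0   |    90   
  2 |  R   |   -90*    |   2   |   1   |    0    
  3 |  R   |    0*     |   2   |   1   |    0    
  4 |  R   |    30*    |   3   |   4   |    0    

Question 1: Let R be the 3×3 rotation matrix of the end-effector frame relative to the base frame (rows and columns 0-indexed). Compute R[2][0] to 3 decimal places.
End-effector x-axis (col 0 of R) = (-0.3536,-0.3536,-0.8660)
R[2][0] = -0.8660

-0.866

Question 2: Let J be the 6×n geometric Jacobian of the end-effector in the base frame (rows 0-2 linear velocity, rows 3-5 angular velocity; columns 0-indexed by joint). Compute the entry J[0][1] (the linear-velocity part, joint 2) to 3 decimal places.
-3.864

axis z_1 = (-0.7071,0.7071,0.0000); lever o_n−o_1 = (-6.3640,3.5355,-5.4641)
cross product → J_v[:, 1] = (-3.8637,-3.8637,2.0000)
J_ω[:, 1] = z_1
entry J[0][1] = -3.8637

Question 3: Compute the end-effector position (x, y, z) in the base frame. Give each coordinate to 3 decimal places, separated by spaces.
-6.364 3.536 -1.464

after link 1: o_1 = (0.0000, 0.0000, 4.0000)
after link 2: o_2 = (-1.4142, 1.4142, 3.0000)
after link 3: o_3 = (-2.8284, 2.8284, 2.0000)
after link 4: o_4 = (-6.3640, 3.5355, -1.4641)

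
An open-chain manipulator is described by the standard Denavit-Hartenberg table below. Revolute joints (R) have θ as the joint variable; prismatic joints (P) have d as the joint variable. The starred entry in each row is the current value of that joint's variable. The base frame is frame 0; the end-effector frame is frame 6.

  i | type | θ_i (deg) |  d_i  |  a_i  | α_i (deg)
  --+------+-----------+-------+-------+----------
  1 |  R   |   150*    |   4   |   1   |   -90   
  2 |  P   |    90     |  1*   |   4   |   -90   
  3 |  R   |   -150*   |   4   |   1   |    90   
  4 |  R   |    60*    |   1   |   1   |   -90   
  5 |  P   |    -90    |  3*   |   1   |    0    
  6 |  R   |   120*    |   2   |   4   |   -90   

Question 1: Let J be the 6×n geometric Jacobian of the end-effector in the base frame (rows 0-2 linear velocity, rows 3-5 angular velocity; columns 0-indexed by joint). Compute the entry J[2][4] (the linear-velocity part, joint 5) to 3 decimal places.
-0.750

prismatic axis z_4 = (0.6495,0.1250,-0.7500)
J_v[:, 4] = z_4; J_ω[:, 4] = (0,0,0)
entry J[2][4] = -0.7500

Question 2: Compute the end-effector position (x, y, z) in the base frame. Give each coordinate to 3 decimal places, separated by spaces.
7.886 -5.074 -0.951

after link 1: o_1 = (-0.8660, 0.5000, 4.0000)
after link 2: o_2 = (-1.3660, -0.3660, 0.0000)
after link 3: o_3 = (1.8481, -2.7990, 0.8660)
after link 4: o_4 = (2.9061, -2.6986, 1.7990)
after link 5: o_5 = (5.2877, -1.5736, 0.0490)
after link 6: o_6 = (7.8857, -5.0736, -0.9510)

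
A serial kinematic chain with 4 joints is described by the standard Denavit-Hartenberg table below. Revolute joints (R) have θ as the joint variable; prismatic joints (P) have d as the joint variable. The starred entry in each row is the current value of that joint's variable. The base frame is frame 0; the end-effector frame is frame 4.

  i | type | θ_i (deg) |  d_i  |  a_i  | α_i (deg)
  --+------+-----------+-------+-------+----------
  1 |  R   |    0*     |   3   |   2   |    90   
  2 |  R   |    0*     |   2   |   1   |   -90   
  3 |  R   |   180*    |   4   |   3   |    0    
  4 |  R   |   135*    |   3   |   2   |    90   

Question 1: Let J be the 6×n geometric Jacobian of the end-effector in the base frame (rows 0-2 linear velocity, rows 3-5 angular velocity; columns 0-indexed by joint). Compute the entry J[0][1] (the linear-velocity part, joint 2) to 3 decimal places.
-7.000

axis z_1 = (0.0000,-1.0000,0.0000); lever o_n−o_1 = (-0.5858,-3.4142,7.0000)
cross product → J_v[:, 1] = (-7.0000,-0.0000,-0.5858)
J_ω[:, 1] = z_1
entry J[0][1] = -7.0000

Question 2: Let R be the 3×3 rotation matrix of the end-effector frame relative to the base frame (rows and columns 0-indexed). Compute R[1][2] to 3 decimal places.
-0.707

End-effector z-axis (col 2 of R) = (-0.7071,-0.7071,0.0000)
R[1][2] = -0.7071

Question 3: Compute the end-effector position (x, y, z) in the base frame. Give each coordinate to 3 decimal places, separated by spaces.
after link 1: o_1 = (2.0000, 0.0000, 3.0000)
after link 2: o_2 = (3.0000, -2.0000, 3.0000)
after link 3: o_3 = (0.0000, -2.0000, 7.0000)
after link 4: o_4 = (1.4142, -3.4142, 10.0000)

1.414 -3.414 10.000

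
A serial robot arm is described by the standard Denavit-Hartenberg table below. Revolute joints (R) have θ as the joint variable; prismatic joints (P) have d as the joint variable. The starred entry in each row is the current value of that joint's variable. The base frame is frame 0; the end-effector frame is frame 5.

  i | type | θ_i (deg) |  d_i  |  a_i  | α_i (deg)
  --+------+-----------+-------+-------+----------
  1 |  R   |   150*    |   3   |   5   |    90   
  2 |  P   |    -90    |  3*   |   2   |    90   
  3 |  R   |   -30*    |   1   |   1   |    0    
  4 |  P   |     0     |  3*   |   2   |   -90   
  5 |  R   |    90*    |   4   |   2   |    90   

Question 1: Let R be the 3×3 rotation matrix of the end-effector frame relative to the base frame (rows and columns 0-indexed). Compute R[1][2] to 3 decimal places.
End-effector z-axis (col 2 of R) = (-0.2500,-0.4330,-0.8660)
R[1][2] = -0.4330

-0.433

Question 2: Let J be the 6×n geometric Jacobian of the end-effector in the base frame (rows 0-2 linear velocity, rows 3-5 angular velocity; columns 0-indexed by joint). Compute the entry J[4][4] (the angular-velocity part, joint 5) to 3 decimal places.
axis z_4 = (0.4330,0.7500,-0.5000); lever o_n−o_4 = (-0.0000,4.0000,-2.0000)
cross product → J_v[:, 4] = (0.5000,0.8660,1.7321)
J_ω[:, 4] = z_4
entry J[4][4] = 0.7500

0.750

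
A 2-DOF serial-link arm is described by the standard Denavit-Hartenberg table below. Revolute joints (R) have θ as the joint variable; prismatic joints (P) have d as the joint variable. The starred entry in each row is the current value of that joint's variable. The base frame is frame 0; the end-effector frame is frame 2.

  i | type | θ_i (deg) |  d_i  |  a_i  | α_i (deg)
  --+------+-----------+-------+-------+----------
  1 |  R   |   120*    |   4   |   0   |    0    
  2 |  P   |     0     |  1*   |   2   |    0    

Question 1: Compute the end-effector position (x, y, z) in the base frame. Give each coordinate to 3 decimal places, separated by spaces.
-1.000 1.732 5.000

after link 1: o_1 = (0.0000, 0.0000, 4.0000)
after link 2: o_2 = (-1.0000, 1.7321, 5.0000)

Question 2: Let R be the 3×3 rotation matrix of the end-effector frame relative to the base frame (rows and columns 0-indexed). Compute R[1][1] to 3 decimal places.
-0.500

End-effector y-axis (col 1 of R) = (-0.8660,-0.5000,0.0000)
R[1][1] = -0.5000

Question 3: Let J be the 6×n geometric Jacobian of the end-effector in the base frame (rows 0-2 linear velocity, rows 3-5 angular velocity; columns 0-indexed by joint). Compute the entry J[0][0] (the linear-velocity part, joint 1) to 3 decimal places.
-1.732

axis z_0 = ẑ; lever o_n−o_0 = (-1.0000,1.7321,5.0000)
cross product → J_v[:, 0] = (-1.7321,-1.0000,0.0000)
J_ω[:, 0] = z_0
entry J[0][0] = -1.7321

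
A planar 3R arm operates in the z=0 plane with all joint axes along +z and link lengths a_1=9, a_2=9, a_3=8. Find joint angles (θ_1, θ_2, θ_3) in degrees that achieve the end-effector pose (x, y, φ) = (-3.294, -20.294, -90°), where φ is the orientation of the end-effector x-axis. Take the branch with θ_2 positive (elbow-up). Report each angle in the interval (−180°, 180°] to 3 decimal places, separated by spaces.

-150.001 90.003 -30.002

wrist centre = target − a_3·(cos φ, sin φ) = (-3.2940, -12.2940)
cos θ_2 = (161.9929−9²−9²)/(2·9·9) = -0.0000; θ_2 = 90.0025° (elbow-up)
β = atan2(-12.2940,-3.2940) = -104.9993°; ψ = atan2(9.0000,8.9996) = 45.0013°
θ_1 = β − ψ = -150.0005°
θ_3 = φ − θ_1 − θ_2 = -30.0020° (wrapped to (-180°,180°])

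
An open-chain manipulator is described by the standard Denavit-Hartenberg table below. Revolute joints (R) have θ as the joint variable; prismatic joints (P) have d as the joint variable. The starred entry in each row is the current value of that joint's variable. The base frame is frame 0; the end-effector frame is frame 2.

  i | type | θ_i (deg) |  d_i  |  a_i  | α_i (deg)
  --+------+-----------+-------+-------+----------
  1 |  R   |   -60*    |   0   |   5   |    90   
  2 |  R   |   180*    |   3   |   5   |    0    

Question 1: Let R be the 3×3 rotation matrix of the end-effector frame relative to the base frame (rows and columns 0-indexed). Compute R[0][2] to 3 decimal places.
-0.866

End-effector z-axis (col 2 of R) = (-0.8660,-0.5000,0.0000)
R[0][2] = -0.8660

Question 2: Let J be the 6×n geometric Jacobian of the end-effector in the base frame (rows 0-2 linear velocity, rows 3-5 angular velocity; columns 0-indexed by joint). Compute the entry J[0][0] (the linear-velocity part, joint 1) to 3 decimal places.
axis z_0 = ẑ; lever o_n−o_0 = (-2.5981,-1.5000,0.0000)
cross product → J_v[:, 0] = (1.5000,-2.5981,0.0000)
J_ω[:, 0] = z_0
entry J[0][0] = 1.5000

1.500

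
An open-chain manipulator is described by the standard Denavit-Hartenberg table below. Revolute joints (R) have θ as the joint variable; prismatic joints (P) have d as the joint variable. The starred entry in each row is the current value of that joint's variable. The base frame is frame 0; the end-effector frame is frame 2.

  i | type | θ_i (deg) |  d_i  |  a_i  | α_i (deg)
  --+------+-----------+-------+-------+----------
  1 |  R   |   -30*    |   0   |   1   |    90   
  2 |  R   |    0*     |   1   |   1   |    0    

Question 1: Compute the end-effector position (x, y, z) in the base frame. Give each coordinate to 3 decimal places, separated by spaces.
1.232 -1.866 0.000

after link 1: o_1 = (0.8660, -0.5000, 0.0000)
after link 2: o_2 = (1.2321, -1.8660, 0.0000)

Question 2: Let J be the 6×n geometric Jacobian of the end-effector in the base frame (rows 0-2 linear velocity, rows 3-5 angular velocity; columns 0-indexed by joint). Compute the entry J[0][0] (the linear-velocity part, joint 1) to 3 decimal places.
1.866

axis z_0 = ẑ; lever o_n−o_0 = (1.2321,-1.8660,0.0000)
cross product → J_v[:, 0] = (1.8660,1.2321,-0.0000)
J_ω[:, 0] = z_0
entry J[0][0] = 1.8660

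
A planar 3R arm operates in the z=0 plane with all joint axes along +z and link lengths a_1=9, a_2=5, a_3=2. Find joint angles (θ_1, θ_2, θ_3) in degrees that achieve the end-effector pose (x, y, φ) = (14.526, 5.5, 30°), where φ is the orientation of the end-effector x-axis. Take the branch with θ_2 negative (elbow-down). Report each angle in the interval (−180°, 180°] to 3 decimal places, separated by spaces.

30.004 -30.009 30.006

wrist centre = target − a_3·(cos φ, sin φ) = (12.7939, 4.5000)
cos θ_2 = (183.9351−9²−5²)/(2·9·5) = 0.8659; θ_2 = -30.0091° (elbow-down)
β = atan2(4.5000,12.7939) = 19.3782°; ψ = atan2(-2.5007,13.3297) = -10.6253°
θ_1 = β − ψ = 30.0036°
θ_3 = φ − θ_1 − θ_2 = 30.0055° (wrapped to (-180°,180°])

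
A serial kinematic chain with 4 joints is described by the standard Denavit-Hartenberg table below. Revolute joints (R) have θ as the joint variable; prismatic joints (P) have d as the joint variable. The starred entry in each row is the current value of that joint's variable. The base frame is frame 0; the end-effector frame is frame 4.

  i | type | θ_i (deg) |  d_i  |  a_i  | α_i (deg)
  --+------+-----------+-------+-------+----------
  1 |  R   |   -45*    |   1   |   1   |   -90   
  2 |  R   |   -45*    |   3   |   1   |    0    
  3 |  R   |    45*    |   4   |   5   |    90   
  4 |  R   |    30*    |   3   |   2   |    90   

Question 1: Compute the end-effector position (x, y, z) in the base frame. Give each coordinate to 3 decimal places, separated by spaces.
after link 1: o_1 = (0.7071, -0.7071, 1.0000)
after link 2: o_2 = (3.3284, 0.9142, 1.7071)
after link 3: o_3 = (9.6924, 0.2071, 1.7071)
after link 4: o_4 = (11.6242, -0.3105, 4.7071)

11.624 -0.311 4.707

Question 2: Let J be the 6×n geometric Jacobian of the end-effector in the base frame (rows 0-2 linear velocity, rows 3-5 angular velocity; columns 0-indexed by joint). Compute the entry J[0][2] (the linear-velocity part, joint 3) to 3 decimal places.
axis z_2 = (0.7071,0.7071,0.0000); lever o_n−o_2 = (8.2958,-1.2247,3.0000)
cross product → J_v[:, 2] = (2.1213,-2.1213,-6.7321)
J_ω[:, 2] = z_2
entry J[0][2] = 2.1213

2.121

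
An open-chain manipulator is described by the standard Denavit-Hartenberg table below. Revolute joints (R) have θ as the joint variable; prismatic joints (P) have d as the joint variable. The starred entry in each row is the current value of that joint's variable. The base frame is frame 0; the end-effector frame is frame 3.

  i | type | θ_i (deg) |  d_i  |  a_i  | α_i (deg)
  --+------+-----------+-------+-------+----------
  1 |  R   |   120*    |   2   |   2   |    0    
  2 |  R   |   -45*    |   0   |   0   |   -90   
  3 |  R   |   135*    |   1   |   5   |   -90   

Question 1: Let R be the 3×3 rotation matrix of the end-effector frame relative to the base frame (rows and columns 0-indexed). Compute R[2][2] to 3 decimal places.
0.707

End-effector z-axis (col 2 of R) = (-0.1830,-0.6830,0.7071)
R[2][2] = 0.7071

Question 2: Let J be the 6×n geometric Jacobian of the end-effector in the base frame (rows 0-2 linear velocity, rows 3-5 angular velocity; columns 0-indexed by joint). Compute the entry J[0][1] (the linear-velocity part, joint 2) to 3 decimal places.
axis z_1 = (0.0000,0.0000,1.0000); lever o_n−o_1 = (-1.8810,-3.1562,-3.5355)
cross product → J_v[:, 1] = (3.1562,-1.8810,0.0000)
J_ω[:, 1] = z_1
entry J[0][1] = 3.1562

3.156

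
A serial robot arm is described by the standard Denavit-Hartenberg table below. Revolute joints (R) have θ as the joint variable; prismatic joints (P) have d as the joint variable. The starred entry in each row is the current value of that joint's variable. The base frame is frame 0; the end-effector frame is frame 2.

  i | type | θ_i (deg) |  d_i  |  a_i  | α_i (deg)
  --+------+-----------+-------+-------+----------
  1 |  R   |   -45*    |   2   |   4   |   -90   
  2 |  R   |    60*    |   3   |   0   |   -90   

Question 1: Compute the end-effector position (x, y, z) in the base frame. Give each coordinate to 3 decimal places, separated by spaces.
after link 1: o_1 = (2.8284, -2.8284, 2.0000)
after link 2: o_2 = (4.9497, -0.7071, 2.0000)

4.950 -0.707 2.000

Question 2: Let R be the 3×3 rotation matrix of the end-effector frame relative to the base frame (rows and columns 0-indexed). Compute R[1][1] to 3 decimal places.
-0.707

End-effector y-axis (col 1 of R) = (-0.7071,-0.7071,-0.0000)
R[1][1] = -0.7071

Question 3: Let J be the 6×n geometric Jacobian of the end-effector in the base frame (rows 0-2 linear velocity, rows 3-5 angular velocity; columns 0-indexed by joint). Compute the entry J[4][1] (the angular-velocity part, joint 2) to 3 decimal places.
axis z_1 = (0.7071,0.7071,0.0000); lever o_n−o_1 = (2.1213,2.1213,0.0000)
cross product → J_v[:, 1] = (-0.0000,0.0000,0.0000)
J_ω[:, 1] = z_1
entry J[4][1] = 0.7071

0.707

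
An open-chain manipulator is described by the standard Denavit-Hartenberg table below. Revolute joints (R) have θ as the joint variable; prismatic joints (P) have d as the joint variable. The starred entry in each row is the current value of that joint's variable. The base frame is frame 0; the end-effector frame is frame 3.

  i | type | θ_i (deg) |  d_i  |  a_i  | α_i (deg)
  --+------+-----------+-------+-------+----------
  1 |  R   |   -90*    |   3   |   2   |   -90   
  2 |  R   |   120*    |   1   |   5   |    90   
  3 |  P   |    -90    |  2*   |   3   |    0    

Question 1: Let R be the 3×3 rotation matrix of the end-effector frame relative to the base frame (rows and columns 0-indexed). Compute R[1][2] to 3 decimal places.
End-effector z-axis (col 2 of R) = (0.0000,-0.8660,-0.5000)
R[1][2] = -0.8660

-0.866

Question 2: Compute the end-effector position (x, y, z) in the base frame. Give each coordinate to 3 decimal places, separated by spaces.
after link 1: o_1 = (0.0000, -2.0000, 3.0000)
after link 2: o_2 = (1.0000, 0.5000, -1.3301)
after link 3: o_3 = (-2.0000, -1.2321, -2.3301)

-2.000 -1.232 -2.330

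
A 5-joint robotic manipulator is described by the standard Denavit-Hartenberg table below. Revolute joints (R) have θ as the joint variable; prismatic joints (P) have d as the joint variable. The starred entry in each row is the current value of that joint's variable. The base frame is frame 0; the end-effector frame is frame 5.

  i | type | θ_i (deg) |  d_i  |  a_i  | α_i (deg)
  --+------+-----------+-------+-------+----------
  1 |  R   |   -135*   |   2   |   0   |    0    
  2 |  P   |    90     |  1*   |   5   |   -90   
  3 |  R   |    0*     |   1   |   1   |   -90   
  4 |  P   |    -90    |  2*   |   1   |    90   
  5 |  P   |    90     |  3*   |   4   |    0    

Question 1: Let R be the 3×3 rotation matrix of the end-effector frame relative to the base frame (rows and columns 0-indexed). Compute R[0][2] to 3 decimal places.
End-effector z-axis (col 2 of R) = (-0.7071,0.7071,-0.0000)
R[0][2] = -0.7071

-0.707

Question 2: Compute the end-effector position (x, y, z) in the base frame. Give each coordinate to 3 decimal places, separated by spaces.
3.536 -0.707 -3.000

after link 1: o_1 = (0.0000, 0.0000, 2.0000)
after link 2: o_2 = (3.5355, -3.5355, 3.0000)
after link 3: o_3 = (4.9497, -3.5355, 3.0000)
after link 4: o_4 = (5.6569, -2.8284, 1.0000)
after link 5: o_5 = (3.5355, -0.7071, -3.0000)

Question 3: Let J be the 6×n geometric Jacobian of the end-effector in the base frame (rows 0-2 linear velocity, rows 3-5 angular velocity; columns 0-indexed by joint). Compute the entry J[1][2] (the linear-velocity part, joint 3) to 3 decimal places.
axis z_2 = (0.7071,0.7071,0.0000); lever o_n−o_2 = (0.0000,2.8284,-6.0000)
cross product → J_v[:, 2] = (-4.2426,4.2426,2.0000)
J_ω[:, 2] = z_2
entry J[1][2] = 4.2426

4.243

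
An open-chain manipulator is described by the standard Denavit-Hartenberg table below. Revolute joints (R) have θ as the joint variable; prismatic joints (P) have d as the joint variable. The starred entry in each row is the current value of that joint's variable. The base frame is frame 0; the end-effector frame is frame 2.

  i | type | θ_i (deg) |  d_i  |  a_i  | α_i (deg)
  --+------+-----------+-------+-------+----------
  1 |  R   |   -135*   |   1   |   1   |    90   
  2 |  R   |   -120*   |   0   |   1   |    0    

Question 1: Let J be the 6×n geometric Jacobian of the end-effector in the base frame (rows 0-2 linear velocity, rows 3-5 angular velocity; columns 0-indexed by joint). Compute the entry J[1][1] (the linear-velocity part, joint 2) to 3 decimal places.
-0.612

axis z_1 = (-0.7071,0.7071,0.0000); lever o_n−o_1 = (0.3536,0.3536,-0.8660)
cross product → J_v[:, 1] = (-0.6124,-0.6124,-0.5000)
J_ω[:, 1] = z_1
entry J[1][1] = -0.6124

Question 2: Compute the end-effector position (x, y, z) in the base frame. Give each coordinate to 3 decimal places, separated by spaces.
-0.354 -0.354 0.134

after link 1: o_1 = (-0.7071, -0.7071, 1.0000)
after link 2: o_2 = (-0.3536, -0.3536, 0.1340)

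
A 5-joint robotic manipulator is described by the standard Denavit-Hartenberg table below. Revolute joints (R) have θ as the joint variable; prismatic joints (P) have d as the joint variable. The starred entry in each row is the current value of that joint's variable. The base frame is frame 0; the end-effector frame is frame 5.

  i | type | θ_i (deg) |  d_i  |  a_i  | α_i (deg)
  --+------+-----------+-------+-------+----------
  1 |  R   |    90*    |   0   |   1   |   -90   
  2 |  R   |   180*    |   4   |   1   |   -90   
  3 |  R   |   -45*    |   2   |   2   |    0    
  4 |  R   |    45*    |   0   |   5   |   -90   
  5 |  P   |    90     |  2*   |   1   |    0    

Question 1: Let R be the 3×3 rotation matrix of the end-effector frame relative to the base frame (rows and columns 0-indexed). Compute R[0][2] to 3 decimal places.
End-effector z-axis (col 2 of R) = (1.0000,-0.0000,0.0000)
R[0][2] = 1.0000

1.000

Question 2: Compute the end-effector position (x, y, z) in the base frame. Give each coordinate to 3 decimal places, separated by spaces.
after link 1: o_1 = (0.0000, 1.0000, 0.0000)
after link 2: o_2 = (-4.0000, 0.0000, 0.0000)
after link 3: o_3 = (-5.4142, -1.4142, 2.0000)
after link 4: o_4 = (-5.4142, -6.4142, 2.0000)
after link 5: o_5 = (-3.4142, -6.4142, 1.0000)

-3.414 -6.414 1.000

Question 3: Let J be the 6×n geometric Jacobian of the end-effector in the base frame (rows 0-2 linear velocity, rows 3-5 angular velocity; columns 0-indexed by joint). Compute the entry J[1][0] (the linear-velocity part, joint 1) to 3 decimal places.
axis z_0 = ẑ; lever o_n−o_0 = (-3.4142,-6.4142,1.0000)
cross product → J_v[:, 0] = (6.4142,-3.4142,0.0000)
J_ω[:, 0] = z_0
entry J[1][0] = -3.4142

-3.414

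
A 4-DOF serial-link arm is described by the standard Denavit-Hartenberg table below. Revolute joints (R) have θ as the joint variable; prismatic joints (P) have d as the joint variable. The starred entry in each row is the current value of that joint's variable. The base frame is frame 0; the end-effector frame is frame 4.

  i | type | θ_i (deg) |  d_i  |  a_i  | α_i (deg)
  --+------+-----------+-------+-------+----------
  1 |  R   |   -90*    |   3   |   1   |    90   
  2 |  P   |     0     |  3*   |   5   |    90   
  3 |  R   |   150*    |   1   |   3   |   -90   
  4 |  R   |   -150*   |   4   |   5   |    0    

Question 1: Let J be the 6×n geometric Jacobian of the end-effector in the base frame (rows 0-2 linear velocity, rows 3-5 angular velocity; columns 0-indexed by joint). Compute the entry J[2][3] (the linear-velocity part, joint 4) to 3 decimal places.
axis z_3 = (0.8660,0.5000,-0.0000); lever o_n−o_3 = (5.6292,-1.7500,-2.5000)
cross product → J_v[:, 3] = (-1.2500,2.1651,-4.3301)
J_ω[:, 3] = z_3
entry J[2][3] = -4.3301

-4.330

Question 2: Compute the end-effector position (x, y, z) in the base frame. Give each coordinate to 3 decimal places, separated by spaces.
after link 1: o_1 = (0.0000, -1.0000, 3.0000)
after link 2: o_2 = (-3.0000, -6.0000, 3.0000)
after link 3: o_3 = (-4.5000, -3.4019, 2.0000)
after link 4: o_4 = (1.1292, -5.1519, -0.5000)

1.129 -5.152 -0.500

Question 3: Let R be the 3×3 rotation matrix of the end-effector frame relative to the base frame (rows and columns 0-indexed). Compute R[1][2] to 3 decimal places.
End-effector z-axis (col 2 of R) = (0.8660,0.5000,-0.0000)
R[1][2] = 0.5000

0.500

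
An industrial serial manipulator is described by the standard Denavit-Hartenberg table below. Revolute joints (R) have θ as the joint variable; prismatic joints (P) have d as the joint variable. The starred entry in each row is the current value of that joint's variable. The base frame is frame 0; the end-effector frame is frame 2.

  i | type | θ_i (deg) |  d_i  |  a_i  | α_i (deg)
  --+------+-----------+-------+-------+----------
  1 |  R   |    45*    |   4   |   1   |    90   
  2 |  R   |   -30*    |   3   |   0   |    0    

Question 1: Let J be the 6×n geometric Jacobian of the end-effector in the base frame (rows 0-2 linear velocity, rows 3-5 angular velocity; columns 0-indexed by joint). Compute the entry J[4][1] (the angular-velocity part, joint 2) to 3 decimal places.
axis z_1 = (0.7071,-0.7071,0.0000); lever o_n−o_1 = (2.1213,-2.1213,0.0000)
cross product → J_v[:, 1] = (0.0000,0.0000,0.0000)
J_ω[:, 1] = z_1
entry J[4][1] = -0.7071

-0.707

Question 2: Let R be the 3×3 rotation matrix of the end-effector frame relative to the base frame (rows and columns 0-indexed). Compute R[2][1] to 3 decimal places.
End-effector y-axis (col 1 of R) = (0.3536,0.3536,0.8660)
R[2][1] = 0.8660

0.866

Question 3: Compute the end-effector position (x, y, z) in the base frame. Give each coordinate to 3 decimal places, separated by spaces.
after link 1: o_1 = (0.7071, 0.7071, 4.0000)
after link 2: o_2 = (2.8284, -1.4142, 4.0000)

2.828 -1.414 4.000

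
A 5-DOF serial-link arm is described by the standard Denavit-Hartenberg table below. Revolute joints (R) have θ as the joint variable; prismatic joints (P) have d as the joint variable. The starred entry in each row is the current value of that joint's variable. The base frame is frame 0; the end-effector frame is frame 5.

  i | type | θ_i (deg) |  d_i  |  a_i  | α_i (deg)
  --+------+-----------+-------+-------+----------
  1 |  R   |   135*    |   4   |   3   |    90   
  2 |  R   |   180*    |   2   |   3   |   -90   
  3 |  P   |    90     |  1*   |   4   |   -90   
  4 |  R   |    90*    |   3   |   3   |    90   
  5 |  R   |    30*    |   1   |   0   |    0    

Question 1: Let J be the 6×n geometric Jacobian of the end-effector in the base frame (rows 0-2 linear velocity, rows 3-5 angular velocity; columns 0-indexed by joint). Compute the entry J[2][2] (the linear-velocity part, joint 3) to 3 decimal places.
-1.000

prismatic axis z_2 = (0.0000,-0.0000,-1.0000)
J_v[:, 2] = z_2; J_ω[:, 2] = (0,0,0)
entry J[2][2] = -1.0000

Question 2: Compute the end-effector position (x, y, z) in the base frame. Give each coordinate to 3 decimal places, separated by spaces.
-4.243 0.000 6.000

after link 1: o_1 = (-2.1213, 2.1213, 4.0000)
after link 2: o_2 = (1.4142, 1.4142, 4.0000)
after link 3: o_3 = (-1.4142, -1.4142, 3.0000)
after link 4: o_4 = (-3.5355, 0.7071, 6.0000)
after link 5: o_5 = (-4.2426, 0.0000, 6.0000)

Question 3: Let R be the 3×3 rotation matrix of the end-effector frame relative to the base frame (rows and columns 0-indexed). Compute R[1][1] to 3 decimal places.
0.612

End-effector y-axis (col 1 of R) = (-0.6124,0.6124,-0.5000)
R[1][1] = 0.6124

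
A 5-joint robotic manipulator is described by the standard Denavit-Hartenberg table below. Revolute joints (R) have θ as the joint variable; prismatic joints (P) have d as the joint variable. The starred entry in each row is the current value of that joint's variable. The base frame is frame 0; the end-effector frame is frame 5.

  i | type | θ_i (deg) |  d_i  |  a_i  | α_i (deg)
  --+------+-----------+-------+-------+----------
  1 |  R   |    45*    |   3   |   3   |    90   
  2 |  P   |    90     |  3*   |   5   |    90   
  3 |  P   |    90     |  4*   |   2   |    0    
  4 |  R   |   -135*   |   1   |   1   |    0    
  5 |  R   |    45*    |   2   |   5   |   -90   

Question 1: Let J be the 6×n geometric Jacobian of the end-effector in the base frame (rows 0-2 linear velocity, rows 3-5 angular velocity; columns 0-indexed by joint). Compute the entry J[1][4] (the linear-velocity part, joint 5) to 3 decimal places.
axis z_4 = (0.7071,0.7071,-0.0000); lever o_n−o_4 = (1.4142,1.4142,5.0000)
cross product → J_v[:, 4] = (3.5355,-3.5355,0.0000)
J_ω[:, 4] = z_4
entry J[1][4] = -3.5355

-3.536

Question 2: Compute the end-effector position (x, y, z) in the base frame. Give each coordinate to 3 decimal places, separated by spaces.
10.107 4.036 13.707

after link 1: o_1 = (2.1213, 2.1213, 3.0000)
after link 2: o_2 = (4.2426, -0.0000, 8.0000)
after link 3: o_3 = (8.4853, 1.4142, 8.0000)
after link 4: o_4 = (8.6924, 2.6213, 8.7071)
after link 5: o_5 = (10.1066, 4.0355, 13.7071)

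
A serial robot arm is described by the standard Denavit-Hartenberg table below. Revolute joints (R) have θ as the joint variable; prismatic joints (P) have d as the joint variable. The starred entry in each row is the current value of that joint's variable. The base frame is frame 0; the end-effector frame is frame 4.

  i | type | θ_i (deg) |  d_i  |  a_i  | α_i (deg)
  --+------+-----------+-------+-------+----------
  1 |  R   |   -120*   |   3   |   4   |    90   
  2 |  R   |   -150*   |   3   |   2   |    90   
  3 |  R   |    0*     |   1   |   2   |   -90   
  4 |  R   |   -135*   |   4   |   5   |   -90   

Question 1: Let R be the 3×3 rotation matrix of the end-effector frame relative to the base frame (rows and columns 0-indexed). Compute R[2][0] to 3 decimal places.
0.966

End-effector x-axis (col 0 of R) = (-0.1294,-0.2241,0.9659)
R[2][0] = 0.9659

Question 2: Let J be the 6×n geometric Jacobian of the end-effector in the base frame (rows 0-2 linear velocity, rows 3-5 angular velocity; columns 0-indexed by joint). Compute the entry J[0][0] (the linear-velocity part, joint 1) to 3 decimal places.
-2.348

axis z_0 = ẑ; lever o_n−o_0 = (-6.7272,2.3482,6.6957)
cross product → J_v[:, 0] = (-2.3482,-6.7272,0.0000)
J_ω[:, 0] = z_0
entry J[0][0] = -2.3482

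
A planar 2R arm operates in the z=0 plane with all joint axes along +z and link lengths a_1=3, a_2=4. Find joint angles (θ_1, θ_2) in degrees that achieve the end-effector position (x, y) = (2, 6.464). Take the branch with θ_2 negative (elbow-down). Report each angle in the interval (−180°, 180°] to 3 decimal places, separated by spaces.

cos θ_2 = (45.7833−3²−4²)/(2·3·4) = 0.8660; θ_2 = -30.0063° (elbow-down)
β = atan2(6.4640,2.0000) = 72.8076°; ψ = atan2(-2.0004,6.4639) = -17.1957°
θ_1 = β − ψ = 90.0034°

90.003 -30.006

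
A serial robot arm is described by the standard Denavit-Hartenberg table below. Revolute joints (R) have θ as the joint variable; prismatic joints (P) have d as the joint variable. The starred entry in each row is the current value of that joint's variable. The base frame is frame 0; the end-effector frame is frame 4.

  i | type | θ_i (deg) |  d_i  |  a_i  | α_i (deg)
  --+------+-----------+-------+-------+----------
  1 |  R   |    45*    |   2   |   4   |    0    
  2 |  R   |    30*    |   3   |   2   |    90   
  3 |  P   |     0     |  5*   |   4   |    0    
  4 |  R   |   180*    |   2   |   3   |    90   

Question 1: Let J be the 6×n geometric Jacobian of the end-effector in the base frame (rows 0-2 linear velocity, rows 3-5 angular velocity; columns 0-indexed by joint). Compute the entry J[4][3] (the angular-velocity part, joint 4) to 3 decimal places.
-0.259

axis z_3 = (0.9659,-0.2588,0.0000); lever o_n−o_3 = (1.1554,-3.4154,0.0000)
cross product → J_v[:, 3] = (-0.0000,-0.0000,-3.0000)
J_ω[:, 3] = z_3
entry J[4][3] = -0.2588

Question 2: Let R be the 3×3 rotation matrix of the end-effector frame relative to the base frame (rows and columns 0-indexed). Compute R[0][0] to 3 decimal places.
End-effector x-axis (col 0 of R) = (-0.2588,-0.9659,0.0000)
R[0][0] = -0.2588

-0.259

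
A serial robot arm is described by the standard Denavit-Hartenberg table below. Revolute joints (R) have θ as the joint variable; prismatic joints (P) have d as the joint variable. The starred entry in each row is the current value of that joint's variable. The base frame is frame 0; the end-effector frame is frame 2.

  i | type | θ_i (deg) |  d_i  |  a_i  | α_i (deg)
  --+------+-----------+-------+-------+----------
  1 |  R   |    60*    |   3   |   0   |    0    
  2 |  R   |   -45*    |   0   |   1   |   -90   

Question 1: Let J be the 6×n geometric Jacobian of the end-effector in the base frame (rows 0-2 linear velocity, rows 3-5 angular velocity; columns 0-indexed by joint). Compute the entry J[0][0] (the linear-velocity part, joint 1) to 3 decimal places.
axis z_0 = ẑ; lever o_n−o_0 = (0.9659,0.2588,3.0000)
cross product → J_v[:, 0] = (-0.2588,0.9659,0.0000)
J_ω[:, 0] = z_0
entry J[0][0] = -0.2588

-0.259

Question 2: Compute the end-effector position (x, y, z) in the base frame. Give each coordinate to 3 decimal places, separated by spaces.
after link 1: o_1 = (0.0000, 0.0000, 3.0000)
after link 2: o_2 = (0.9659, 0.2588, 3.0000)

0.966 0.259 3.000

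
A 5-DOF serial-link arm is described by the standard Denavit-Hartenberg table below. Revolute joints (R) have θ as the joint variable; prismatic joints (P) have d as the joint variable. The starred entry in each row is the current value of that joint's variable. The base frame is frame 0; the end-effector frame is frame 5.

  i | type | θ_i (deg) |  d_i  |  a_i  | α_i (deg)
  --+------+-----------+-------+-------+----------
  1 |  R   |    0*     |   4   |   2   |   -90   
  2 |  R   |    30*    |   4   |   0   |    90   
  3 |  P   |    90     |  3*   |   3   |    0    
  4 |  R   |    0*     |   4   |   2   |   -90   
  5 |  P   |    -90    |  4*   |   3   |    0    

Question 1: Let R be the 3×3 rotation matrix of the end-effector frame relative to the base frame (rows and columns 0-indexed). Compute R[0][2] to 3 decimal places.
End-effector z-axis (col 2 of R) = (-0.8660,0.0000,0.5000)
R[0][2] = -0.8660

-0.866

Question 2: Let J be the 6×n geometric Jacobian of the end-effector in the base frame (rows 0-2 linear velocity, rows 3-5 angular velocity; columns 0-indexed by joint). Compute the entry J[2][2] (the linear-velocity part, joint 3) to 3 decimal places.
prismatic axis z_2 = (0.5000,0.0000,0.8660)
J_v[:, 2] = z_2; J_ω[:, 2] = (0,0,0)
entry J[2][2] = 0.8660

0.866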